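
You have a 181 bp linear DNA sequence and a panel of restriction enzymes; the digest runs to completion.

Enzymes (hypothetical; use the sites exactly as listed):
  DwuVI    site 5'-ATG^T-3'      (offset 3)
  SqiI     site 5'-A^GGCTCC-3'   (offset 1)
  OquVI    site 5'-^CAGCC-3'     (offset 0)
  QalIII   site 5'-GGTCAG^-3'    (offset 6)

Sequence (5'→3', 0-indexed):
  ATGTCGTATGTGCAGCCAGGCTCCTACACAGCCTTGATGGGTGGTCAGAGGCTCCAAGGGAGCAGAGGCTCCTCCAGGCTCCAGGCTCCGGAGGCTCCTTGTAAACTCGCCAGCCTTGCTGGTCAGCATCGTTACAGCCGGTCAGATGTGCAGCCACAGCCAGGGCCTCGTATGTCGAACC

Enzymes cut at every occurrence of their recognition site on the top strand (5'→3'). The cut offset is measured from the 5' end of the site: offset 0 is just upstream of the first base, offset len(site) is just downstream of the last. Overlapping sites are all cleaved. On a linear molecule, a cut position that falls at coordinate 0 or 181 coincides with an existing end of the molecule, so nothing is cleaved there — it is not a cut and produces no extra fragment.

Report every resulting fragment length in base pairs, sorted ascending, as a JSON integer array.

[1,2,2,3,3,6,6,7,7,7,8,9,10,10,11,16,17,18,18,20]

Site scan:
  DwuVI (ATGT, off=3): starts [0, 7, 145, 171] → cuts [3, 10, 148, 174]
  SqiI (AGGCTCC, off=1): starts [17, 48, 65, 75, 82, 91] → cuts [18, 49, 66, 76, 83, 92]
  OquVI (CAGCC, off=0): starts [12, 28, 110, 134, 150, 156] → cuts [12, 28, 110, 134, 150, 156]
  QalIII (GGTCAG, off=6): starts [42, 120, 139] → cuts [48, 126, 145]

All cut coordinates (distinct, sorted): [3, 10, 12, 18, 28, 48, 49, 66, 76, 83, 92, 110, 126, 134, 145, 148, 150, 156, 174]

Fragment lengths:
  [0,3): 3 bp
  [3,10): 7 bp
  [10,12): 2 bp
  [12,18): 6 bp
  [18,28): 10 bp
  [28,48): 20 bp
  [48,49): 1 bp
  [49,66): 17 bp
  [66,76): 10 bp
  [76,83): 7 bp
  [83,92): 9 bp
  [92,110): 18 bp
  [110,126): 16 bp
  [126,134): 8 bp
  [134,145): 11 bp
  [145,148): 3 bp
  [148,150): 2 bp
  [150,156): 6 bp
  [156,174): 18 bp
  [174,181): 7 bp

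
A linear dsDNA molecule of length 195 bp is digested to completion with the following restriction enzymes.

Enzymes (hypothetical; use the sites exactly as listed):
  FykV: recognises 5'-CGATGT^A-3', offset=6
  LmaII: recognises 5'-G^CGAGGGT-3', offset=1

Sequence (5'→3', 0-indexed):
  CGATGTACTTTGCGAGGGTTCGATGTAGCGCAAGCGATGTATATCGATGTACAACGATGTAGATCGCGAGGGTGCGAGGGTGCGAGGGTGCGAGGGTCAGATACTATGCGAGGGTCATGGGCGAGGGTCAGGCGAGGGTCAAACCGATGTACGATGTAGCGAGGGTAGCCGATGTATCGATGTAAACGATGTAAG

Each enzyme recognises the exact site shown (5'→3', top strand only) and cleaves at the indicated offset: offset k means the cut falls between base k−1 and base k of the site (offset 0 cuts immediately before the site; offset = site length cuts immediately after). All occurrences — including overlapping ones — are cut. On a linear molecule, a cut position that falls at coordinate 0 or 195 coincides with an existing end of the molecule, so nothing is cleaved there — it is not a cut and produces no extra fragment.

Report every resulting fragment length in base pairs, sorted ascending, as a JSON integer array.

Site scan:
  FykV (CGATGTA, off=6): starts [0, 20, 34, 44, 54, 144, 151, 169, 177, 186] → cuts [6, 26, 40, 50, 60, 150, 157, 175, 183, 192]
  LmaII (GCGAGGGT, off=1): starts [11, 65, 73, 81, 89, 107, 120, 131, 158] → cuts [12, 66, 74, 82, 90, 108, 121, 132, 159]

All cut coordinates (distinct, sorted): [6, 12, 26, 40, 50, 60, 66, 74, 82, 90, 108, 121, 132, 150, 157, 159, 175, 183, 192]

Fragment lengths:
  [0,6): 6 bp
  [6,12): 6 bp
  [12,26): 14 bp
  [26,40): 14 bp
  [40,50): 10 bp
  [50,60): 10 bp
  [60,66): 6 bp
  [66,74): 8 bp
  [74,82): 8 bp
  [82,90): 8 bp
  [90,108): 18 bp
  [108,121): 13 bp
  [121,132): 11 bp
  [132,150): 18 bp
  [150,157): 7 bp
  [157,159): 2 bp
  [159,175): 16 bp
  [175,183): 8 bp
  [183,192): 9 bp
  [192,195): 3 bp

[2,3,6,6,6,7,8,8,8,8,9,10,10,11,13,14,14,16,18,18]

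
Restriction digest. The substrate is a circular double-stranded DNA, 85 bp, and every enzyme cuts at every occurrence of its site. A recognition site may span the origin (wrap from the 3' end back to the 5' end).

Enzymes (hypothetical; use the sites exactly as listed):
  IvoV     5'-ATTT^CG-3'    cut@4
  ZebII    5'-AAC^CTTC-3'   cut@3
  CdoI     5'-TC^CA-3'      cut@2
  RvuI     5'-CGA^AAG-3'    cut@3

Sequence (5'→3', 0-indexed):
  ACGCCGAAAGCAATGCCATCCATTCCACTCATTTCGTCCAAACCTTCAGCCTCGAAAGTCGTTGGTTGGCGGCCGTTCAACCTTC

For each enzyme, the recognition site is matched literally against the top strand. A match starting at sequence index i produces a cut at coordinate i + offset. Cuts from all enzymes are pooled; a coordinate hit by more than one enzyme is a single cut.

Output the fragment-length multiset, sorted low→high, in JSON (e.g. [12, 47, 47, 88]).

[4,5,5,9,11,12,13,26]

Scan for sites:
  IvoV ATTTCG/4: at [30] ⇒ [34]
  ZebII AACCTTC/3: at [40, 78] ⇒ [43, 81]
  CdoI TCCA/2: at [18, 23, 36] ⇒ [20, 25, 38]
  RvuI CGAAAG/3: at [4, 52] ⇒ [7, 55]

All cut coordinates (distinct, sorted): [7, 20, 25, 34, 38, 43, 55, 81]

Fragment lengths:
  7→20: 13 bp
  20→25: 5 bp
  25→34: 9 bp
  34→38: 4 bp
  38→43: 5 bp
  43→55: 12 bp
  55→81: 26 bp
  81→7 (wrap): 85-81+7 = 11 bp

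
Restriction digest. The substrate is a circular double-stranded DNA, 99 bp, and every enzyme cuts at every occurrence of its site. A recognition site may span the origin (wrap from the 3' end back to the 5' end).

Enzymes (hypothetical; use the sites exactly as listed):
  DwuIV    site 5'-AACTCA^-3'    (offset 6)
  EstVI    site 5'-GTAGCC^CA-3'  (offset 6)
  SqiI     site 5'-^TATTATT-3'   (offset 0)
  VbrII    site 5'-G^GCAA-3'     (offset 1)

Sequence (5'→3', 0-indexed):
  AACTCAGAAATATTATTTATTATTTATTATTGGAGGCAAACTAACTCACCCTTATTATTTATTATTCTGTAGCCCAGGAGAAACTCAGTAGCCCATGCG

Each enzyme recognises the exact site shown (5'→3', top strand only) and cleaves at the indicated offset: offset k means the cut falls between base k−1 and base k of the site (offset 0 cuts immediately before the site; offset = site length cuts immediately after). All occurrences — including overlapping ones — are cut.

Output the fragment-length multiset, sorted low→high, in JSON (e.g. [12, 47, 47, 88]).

[4,4,6,7,7,7,11,12,13,13,15]

Per-enzyme occurrences:
  DwuIV AACTCA/6: at [0, 42, 81] ⇒ [6, 48, 87]
  EstVI GTAGCCCA/6: at [68, 87] ⇒ [74, 93]
  SqiI TATTATT/0: at [10, 17, 24, 52, 59] ⇒ [10, 17, 24, 52, 59]
  VbrII GGCAA/1: at [34] ⇒ [35]

All cut coordinates (distinct, sorted): [6, 10, 17, 24, 35, 48, 52, 59, 74, 87, 93]

Fragment lengths:
  6→10: 4 bp
  10→17: 7 bp
  17→24: 7 bp
  24→35: 11 bp
  35→48: 13 bp
  48→52: 4 bp
  52→59: 7 bp
  59→74: 15 bp
  74→87: 13 bp
  87→93: 6 bp
  93→6 (wrap): 99-93+6 = 12 bp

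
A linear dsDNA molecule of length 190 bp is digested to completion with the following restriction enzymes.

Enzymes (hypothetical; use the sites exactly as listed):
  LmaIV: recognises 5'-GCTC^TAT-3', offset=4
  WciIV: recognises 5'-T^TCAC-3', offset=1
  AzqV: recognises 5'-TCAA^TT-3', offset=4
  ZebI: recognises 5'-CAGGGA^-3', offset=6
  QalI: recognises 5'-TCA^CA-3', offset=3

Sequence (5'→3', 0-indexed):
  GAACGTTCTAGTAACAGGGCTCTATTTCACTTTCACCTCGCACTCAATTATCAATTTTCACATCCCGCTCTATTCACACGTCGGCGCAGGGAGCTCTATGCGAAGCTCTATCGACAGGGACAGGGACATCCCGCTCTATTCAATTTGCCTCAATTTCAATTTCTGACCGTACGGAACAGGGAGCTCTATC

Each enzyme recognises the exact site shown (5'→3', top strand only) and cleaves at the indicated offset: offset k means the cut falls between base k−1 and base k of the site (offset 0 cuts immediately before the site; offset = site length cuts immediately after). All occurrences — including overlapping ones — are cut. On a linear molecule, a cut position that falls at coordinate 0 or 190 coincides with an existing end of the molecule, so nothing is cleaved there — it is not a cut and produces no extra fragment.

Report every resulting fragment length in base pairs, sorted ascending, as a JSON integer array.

[3,3,3,3,4,4,4,4,6,6,6,7,7,10,10,10,12,12,15,16,22,23]

Per-enzyme occurrences:
  LmaIV (GCTCTAT, off=4): starts [18, 66, 92, 104, 132, 182] → cuts [22, 70, 96, 108, 136, 186]
  WciIV (TTCAC, off=1): starts [25, 31, 56, 72] → cuts [26, 32, 57, 73]
  AzqV (TCAATT, off=4): starts [43, 50, 139, 149, 155] → cuts [47, 54, 143, 153, 159]
  ZebI (CAGGGA, off=6): starts [86, 114, 120, 176] → cuts [92, 120, 126, 182]
  QalI (TCACA, off=3): starts [57, 73] → cuts [60, 76]

All cut coordinates (distinct, sorted): [22, 26, 32, 47, 54, 57, 60, 70, 73, 76, 92, 96, 108, 120, 126, 136, 143, 153, 159, 182, 186]

Fragments:
  [0,22): 22 bp
  [22,26): 4 bp
  [26,32): 6 bp
  [32,47): 15 bp
  [47,54): 7 bp
  [54,57): 3 bp
  [57,60): 3 bp
  [60,70): 10 bp
  [70,73): 3 bp
  [73,76): 3 bp
  [76,92): 16 bp
  [92,96): 4 bp
  [96,108): 12 bp
  [108,120): 12 bp
  [120,126): 6 bp
  [126,136): 10 bp
  [136,143): 7 bp
  [143,153): 10 bp
  [153,159): 6 bp
  [159,182): 23 bp
  [182,186): 4 bp
  [186,190): 4 bp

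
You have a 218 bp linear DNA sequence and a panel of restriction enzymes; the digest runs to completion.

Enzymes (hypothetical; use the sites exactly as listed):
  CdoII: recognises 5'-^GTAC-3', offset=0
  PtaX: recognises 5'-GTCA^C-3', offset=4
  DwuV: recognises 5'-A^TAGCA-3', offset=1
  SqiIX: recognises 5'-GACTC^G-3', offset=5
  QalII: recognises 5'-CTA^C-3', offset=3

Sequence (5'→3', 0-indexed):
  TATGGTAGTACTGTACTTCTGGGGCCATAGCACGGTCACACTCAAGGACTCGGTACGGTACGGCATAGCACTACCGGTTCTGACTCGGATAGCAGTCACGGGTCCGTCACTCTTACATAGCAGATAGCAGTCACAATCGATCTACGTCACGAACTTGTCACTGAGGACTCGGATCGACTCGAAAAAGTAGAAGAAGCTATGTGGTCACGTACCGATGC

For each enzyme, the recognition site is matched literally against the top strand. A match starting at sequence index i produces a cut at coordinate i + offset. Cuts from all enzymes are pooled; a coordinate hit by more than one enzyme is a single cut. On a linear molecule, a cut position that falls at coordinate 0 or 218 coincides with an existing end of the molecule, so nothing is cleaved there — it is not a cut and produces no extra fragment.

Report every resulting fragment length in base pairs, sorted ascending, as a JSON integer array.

[1,1,3,5,5,5,7,7,8,8,8,9,9,10,10,10,11,11,11,11,13,13,15,27]

Per-enzyme occurrences:
  CdoII (GTAC, off=0): starts [7, 12, 52, 57, 208] → cuts [7, 12, 52, 57, 208]
  PtaX (GTCAC, off=4): starts [34, 94, 105, 129, 145, 156, 203] → cuts [38, 98, 109, 133, 149, 160, 207]
  DwuV (ATAGCA, off=1): starts [26, 64, 88, 116, 123] → cuts [27, 65, 89, 117, 124]
  SqiIX (GACTCG, off=5): starts [46, 81, 165, 175] → cuts [51, 86, 170, 180]
  QalII (CTAC, off=3): starts [70, 141] → cuts [73, 144]

Pooled cuts: [7, 12, 27, 38, 51, 52, 57, 65, 73, 86, 89, 98, 109, 117, 124, 133, 144, 149, 160, 170, 180, 207, 208]

Fragment lengths:
  [0,7): 7 bp
  [7,12): 5 bp
  [12,27): 15 bp
  [27,38): 11 bp
  [38,51): 13 bp
  [51,52): 1 bp
  [52,57): 5 bp
  [57,65): 8 bp
  [65,73): 8 bp
  [73,86): 13 bp
  [86,89): 3 bp
  [89,98): 9 bp
  [98,109): 11 bp
  [109,117): 8 bp
  [117,124): 7 bp
  [124,133): 9 bp
  [133,144): 11 bp
  [144,149): 5 bp
  [149,160): 11 bp
  [160,170): 10 bp
  [170,180): 10 bp
  [180,207): 27 bp
  [207,208): 1 bp
  [208,218): 10 bp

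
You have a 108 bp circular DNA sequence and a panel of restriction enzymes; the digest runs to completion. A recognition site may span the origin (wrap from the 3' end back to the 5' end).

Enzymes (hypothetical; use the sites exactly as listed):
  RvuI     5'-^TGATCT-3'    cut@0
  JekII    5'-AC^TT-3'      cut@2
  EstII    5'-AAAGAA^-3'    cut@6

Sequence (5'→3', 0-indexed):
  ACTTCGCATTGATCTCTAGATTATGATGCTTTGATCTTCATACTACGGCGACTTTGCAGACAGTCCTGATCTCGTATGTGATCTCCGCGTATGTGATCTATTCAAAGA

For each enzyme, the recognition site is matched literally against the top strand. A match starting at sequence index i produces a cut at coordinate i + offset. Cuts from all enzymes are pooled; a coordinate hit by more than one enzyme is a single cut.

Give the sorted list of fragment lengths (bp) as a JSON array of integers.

[1,7,12,14,15,16,21,22]

Site scan:
  RvuI TGATCT/0: at [9, 31, 66, 78, 93] ⇒ [9, 31, 66, 78, 93]
  JekII ACTT/2: at [0, 50] ⇒ [2, 52]
  EstII AAAGAA/6: at [103] ⇒ [1]

Pooled cuts: [1, 2, 9, 31, 52, 66, 78, 93]

Fragments:
  1→2: 1 bp
  2→9: 7 bp
  9→31: 22 bp
  31→52: 21 bp
  52→66: 14 bp
  66→78: 12 bp
  78→93: 15 bp
  93→1 (wrap): 108-93+1 = 16 bp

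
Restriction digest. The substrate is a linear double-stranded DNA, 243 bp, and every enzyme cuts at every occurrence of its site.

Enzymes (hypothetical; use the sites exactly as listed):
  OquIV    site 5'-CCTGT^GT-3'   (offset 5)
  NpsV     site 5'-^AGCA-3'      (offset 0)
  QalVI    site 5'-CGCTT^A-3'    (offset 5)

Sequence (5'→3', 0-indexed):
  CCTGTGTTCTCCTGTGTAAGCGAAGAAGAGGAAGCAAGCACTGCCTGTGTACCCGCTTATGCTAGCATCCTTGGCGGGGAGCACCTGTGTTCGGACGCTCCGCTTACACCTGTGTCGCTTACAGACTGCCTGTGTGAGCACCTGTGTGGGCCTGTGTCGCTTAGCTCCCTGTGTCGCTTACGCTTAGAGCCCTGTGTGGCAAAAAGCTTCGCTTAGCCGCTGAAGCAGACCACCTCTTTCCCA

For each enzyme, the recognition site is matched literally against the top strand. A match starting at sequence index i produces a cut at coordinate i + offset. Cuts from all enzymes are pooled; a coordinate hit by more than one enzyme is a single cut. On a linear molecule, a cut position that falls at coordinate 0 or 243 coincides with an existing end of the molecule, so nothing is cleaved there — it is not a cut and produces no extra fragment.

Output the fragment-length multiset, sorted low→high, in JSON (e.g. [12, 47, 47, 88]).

[3,4,5,5,6,7,7,7,8,9,9,9,10,10,10,10,10,12,13,16,17,17,19,20]

Per-enzyme occurrences:
  OquIV (CCTGTGT, off=5): starts [0, 10, 43, 83, 108, 128, 140, 150, 167, 190] → cuts [5, 15, 48, 88, 113, 133, 145, 155, 172, 195]
  NpsV (AGCA, off=0): starts [32, 36, 63, 79, 136, 223] → cuts [32, 36, 63, 79, 136, 223]
  QalVI (CGCTTA, off=5): starts [53, 100, 115, 157, 174, 180, 209] → cuts [58, 105, 120, 162, 179, 185, 214]

All cut coordinates (distinct, sorted): [5, 15, 32, 36, 48, 58, 63, 79, 88, 105, 113, 120, 133, 136, 145, 155, 162, 172, 179, 185, 195, 214, 223]

Fragment lengths:
  [0,5): 5 bp
  [5,15): 10 bp
  [15,32): 17 bp
  [32,36): 4 bp
  [36,48): 12 bp
  [48,58): 10 bp
  [58,63): 5 bp
  [63,79): 16 bp
  [79,88): 9 bp
  [88,105): 17 bp
  [105,113): 8 bp
  [113,120): 7 bp
  [120,133): 13 bp
  [133,136): 3 bp
  [136,145): 9 bp
  [145,155): 10 bp
  [155,162): 7 bp
  [162,172): 10 bp
  [172,179): 7 bp
  [179,185): 6 bp
  [185,195): 10 bp
  [195,214): 19 bp
  [214,223): 9 bp
  [223,243): 20 bp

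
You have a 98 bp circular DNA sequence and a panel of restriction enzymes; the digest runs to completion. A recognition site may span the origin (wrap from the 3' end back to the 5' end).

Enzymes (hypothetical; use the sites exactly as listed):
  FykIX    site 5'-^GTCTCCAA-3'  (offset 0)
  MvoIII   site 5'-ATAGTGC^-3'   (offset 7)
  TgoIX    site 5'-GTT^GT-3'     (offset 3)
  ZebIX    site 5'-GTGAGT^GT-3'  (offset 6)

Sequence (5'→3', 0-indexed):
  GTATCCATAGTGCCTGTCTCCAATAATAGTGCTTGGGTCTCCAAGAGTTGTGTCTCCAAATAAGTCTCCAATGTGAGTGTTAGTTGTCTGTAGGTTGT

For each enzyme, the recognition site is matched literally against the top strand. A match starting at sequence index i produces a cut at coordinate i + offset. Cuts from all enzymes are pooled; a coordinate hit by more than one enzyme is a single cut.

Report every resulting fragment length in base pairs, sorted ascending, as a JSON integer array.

[2,2,4,7,11,12,13,15,15,17]

Per-enzyme occurrences:
  FykIX (GTCTCCAA, off=0): starts [15, 36, 51, 63] → cuts [15, 36, 51, 63]
  MvoIII (ATAGTGC, off=7): starts [6, 25] → cuts [13, 32]
  TgoIX (GTTGT, off=3): starts [46, 82, 93] → cuts [49, 85, 96]
  ZebIX (GTGAGTGT, off=6): starts [72] → cuts [78]

Pooled cuts: [13, 15, 32, 36, 49, 51, 63, 78, 85, 96]

Fragments:
  13→15: 2 bp
  15→32: 17 bp
  32→36: 4 bp
  36→49: 13 bp
  49→51: 2 bp
  51→63: 12 bp
  63→78: 15 bp
  78→85: 7 bp
  85→96: 11 bp
  96→13 (wrap): 98-96+13 = 15 bp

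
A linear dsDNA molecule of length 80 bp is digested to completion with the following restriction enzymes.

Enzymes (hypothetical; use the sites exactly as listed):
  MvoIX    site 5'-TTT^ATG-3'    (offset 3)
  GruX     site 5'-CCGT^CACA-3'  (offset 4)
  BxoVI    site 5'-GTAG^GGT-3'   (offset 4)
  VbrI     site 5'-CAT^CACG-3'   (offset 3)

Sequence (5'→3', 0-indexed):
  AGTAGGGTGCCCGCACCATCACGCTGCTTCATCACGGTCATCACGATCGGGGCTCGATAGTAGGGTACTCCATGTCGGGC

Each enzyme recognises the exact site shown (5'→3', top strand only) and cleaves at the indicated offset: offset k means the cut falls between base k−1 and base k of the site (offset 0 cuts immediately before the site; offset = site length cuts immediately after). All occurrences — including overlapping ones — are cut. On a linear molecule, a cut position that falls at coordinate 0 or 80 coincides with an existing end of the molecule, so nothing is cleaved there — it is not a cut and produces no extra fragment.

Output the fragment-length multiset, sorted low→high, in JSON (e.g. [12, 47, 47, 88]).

Per-enzyme occurrences:
  MvoIX (TTTATG, off=3): no sites
  GruX (CCGTCACA, off=4): no sites
  BxoVI (GTAGGGT, off=4): starts [1, 59] → cuts [5, 63]
  VbrI (CATCACG, off=3): starts [16, 29, 38] → cuts [19, 32, 41]

All cut coordinates (distinct, sorted): [5, 19, 32, 41, 63]

Fragment lengths:
  [0,5): 5 bp
  [5,19): 14 bp
  [19,32): 13 bp
  [32,41): 9 bp
  [41,63): 22 bp
  [63,80): 17 bp

[5,9,13,14,17,22]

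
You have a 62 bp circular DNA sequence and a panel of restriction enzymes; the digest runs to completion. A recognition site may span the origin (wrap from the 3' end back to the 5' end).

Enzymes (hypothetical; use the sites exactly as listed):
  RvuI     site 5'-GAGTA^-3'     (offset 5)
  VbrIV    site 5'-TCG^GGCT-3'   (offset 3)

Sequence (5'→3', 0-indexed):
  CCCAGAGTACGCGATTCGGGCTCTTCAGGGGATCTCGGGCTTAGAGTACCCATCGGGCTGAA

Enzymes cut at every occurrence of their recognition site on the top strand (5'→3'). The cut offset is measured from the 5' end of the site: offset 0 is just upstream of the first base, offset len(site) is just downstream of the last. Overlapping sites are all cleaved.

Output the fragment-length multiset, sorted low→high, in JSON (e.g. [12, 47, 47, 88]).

Site scan:
  RvuI GAGTA/5: at [4, 43] ⇒ [9, 48]
  VbrIV TCGGGCT/3: at [15, 34, 52] ⇒ [18, 37, 55]

Pooled cuts: [9, 18, 37, 48, 55]

Fragments:
  9→18: 9 bp
  18→37: 19 bp
  37→48: 11 bp
  48→55: 7 bp
  55→9 (wrap): 62-55+9 = 16 bp

[7,9,11,16,19]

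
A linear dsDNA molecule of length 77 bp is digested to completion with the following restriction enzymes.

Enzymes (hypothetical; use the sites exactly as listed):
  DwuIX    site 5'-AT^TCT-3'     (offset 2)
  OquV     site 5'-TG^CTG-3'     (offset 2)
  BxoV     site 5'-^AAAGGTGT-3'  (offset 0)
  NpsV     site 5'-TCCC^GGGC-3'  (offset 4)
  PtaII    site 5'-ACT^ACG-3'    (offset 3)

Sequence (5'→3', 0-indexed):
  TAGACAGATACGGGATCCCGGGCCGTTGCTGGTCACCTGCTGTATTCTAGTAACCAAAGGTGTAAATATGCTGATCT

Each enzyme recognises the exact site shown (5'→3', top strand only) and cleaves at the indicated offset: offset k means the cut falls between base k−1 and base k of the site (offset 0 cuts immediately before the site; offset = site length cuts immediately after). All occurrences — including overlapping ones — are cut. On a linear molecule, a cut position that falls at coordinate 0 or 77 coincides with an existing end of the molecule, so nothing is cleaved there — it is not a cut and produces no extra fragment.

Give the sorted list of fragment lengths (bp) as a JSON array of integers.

[6,7,9,10,11,15,19]

Scan for sites:
  DwuIX (ATTCT, off=2): starts [43] → cuts [45]
  OquV (TGCTG, off=2): starts [26, 37, 68] → cuts [28, 39, 70]
  BxoV (AAAGGTGT, off=0): starts [55] → cuts [55]
  NpsV (TCCCGGGC, off=4): starts [15] → cuts [19]
  PtaII (ACTACG, off=3): no sites

Pooled cuts: [19, 28, 39, 45, 55, 70]

Fragment lengths:
  [0,19): 19 bp
  [19,28): 9 bp
  [28,39): 11 bp
  [39,45): 6 bp
  [45,55): 10 bp
  [55,70): 15 bp
  [70,77): 7 bp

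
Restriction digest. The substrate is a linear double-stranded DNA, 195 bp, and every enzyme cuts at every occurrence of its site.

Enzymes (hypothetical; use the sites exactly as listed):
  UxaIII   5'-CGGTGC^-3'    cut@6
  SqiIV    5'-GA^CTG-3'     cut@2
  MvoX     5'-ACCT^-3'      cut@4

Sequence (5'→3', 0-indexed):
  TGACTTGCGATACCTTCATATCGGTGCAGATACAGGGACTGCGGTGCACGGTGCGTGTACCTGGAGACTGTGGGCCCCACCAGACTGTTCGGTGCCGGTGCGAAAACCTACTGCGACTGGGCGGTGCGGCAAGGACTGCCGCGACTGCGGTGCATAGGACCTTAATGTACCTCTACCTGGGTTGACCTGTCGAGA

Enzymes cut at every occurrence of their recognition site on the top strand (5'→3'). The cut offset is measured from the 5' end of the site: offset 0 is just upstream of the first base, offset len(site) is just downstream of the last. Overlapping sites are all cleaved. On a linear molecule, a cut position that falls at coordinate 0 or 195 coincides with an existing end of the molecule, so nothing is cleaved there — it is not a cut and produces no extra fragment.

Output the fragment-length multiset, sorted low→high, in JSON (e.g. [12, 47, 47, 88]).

Per-enzyme occurrences:
  UxaIII CGGTGC/6: at [21, 41, 48, 89, 95, 121, 147] ⇒ [27, 47, 54, 95, 101, 127, 153]
  SqiIV GACTG/2: at [36, 65, 82, 114, 133, 142] ⇒ [38, 67, 84, 116, 135, 144]
  MvoX ACCT/4: at [11, 58, 105, 158, 168, 174, 184] ⇒ [15, 62, 109, 162, 172, 178, 188]

Pooled cuts: [15, 27, 38, 47, 54, 62, 67, 84, 95, 101, 109, 116, 127, 135, 144, 153, 162, 172, 178, 188]

Fragments:
  [0,15): 15 bp
  [15,27): 12 bp
  [27,38): 11 bp
  [38,47): 9 bp
  [47,54): 7 bp
  [54,62): 8 bp
  [62,67): 5 bp
  [67,84): 17 bp
  [84,95): 11 bp
  [95,101): 6 bp
  [101,109): 8 bp
  [109,116): 7 bp
  [116,127): 11 bp
  [127,135): 8 bp
  [135,144): 9 bp
  [144,153): 9 bp
  [153,162): 9 bp
  [162,172): 10 bp
  [172,178): 6 bp
  [178,188): 10 bp
  [188,195): 7 bp

[5,6,6,7,7,7,8,8,8,9,9,9,9,10,10,11,11,11,12,15,17]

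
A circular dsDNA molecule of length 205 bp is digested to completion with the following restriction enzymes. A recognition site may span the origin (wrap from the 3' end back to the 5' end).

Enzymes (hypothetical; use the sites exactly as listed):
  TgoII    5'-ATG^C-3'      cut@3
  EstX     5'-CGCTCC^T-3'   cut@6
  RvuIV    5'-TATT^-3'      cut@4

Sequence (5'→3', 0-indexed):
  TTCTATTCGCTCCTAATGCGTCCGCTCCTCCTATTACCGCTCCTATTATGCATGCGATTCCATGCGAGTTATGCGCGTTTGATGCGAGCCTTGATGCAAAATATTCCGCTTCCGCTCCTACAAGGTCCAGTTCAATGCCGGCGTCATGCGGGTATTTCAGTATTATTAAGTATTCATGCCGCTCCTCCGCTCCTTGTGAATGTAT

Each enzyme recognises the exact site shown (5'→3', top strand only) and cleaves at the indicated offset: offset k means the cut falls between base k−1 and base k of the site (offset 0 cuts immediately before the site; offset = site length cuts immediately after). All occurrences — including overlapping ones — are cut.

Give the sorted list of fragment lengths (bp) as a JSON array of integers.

Scan for sites:
  TgoII ATGC/3: at [15, 47, 51, 61, 70, 81, 93, 134, 145, 175] ⇒ [18, 50, 54, 64, 73, 84, 96, 137, 148, 178]
  EstX CGCTCCT/6: at [7, 22, 37, 112, 179, 187] ⇒ [13, 28, 43, 118, 185, 193]
  RvuIV TATT/4: at [3, 31, 43, 101, 152, 160, 163, 170, 202] ⇒ [1, 7, 35, 47, 105, 156, 164, 167, 174]

All cut coordinates (distinct, sorted): [1, 7, 13, 18, 28, 35, 43, 47, 50, 54, 64, 73, 84, 96, 105, 118, 137, 148, 156, 164, 167, 174, 178, 185, 193]

Fragment lengths:
  1→7: 6 bp
  7→13: 6 bp
  13→18: 5 bp
  18→28: 10 bp
  28→35: 7 bp
  35→43: 8 bp
  43→47: 4 bp
  47→50: 3 bp
  50→54: 4 bp
  54→64: 10 bp
  64→73: 9 bp
  73→84: 11 bp
  84→96: 12 bp
  96→105: 9 bp
  105→118: 13 bp
  118→137: 19 bp
  137→148: 11 bp
  148→156: 8 bp
  156→164: 8 bp
  164→167: 3 bp
  167→174: 7 bp
  174→178: 4 bp
  178→185: 7 bp
  185→193: 8 bp
  193→1 (wrap): 205-193+1 = 13 bp

[3,3,4,4,4,5,6,6,7,7,7,8,8,8,8,9,9,10,10,11,11,12,13,13,19]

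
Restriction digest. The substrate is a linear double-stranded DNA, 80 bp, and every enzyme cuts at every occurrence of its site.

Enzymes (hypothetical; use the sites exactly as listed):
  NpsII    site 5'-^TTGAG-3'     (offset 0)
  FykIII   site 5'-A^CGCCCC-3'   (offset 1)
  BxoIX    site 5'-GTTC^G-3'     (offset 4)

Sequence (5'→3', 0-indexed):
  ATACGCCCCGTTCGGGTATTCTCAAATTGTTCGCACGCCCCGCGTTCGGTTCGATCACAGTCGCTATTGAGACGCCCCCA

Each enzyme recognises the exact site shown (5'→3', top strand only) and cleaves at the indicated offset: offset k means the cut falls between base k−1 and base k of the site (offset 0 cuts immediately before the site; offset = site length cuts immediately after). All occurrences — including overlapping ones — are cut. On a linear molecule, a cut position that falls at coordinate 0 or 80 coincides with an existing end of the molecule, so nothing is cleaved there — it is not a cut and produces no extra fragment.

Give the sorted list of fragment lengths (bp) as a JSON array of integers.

[3,3,5,6,8,10,12,14,19]

Scan for sites:
  NpsII (TTGAG, off=0): starts [66] → cuts [66]
  FykIII (ACGCCCC, off=1): starts [2, 34, 71] → cuts [3, 35, 72]
  BxoIX (GTTCG, off=4): starts [9, 28, 43, 48] → cuts [13, 32, 47, 52]

Pooled cuts: [3, 13, 32, 35, 47, 52, 66, 72]

Fragments:
  [0,3): 3 bp
  [3,13): 10 bp
  [13,32): 19 bp
  [32,35): 3 bp
  [35,47): 12 bp
  [47,52): 5 bp
  [52,66): 14 bp
  [66,72): 6 bp
  [72,80): 8 bp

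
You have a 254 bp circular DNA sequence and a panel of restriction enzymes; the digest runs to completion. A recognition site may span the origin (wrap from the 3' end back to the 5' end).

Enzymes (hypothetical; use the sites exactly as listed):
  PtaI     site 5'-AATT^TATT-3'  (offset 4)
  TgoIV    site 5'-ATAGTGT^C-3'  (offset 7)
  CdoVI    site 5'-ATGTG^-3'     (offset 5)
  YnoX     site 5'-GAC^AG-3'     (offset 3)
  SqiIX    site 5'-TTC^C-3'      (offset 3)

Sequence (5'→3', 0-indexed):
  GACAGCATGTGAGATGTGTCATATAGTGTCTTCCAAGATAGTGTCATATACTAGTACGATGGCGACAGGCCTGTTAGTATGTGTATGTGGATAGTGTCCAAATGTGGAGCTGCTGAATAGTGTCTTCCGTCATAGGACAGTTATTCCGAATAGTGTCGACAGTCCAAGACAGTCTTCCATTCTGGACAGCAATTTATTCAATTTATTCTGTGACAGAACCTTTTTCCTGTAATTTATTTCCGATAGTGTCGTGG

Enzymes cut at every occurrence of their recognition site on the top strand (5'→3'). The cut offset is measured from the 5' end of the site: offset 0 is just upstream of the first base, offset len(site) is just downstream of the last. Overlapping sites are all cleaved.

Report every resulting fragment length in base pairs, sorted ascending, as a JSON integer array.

[4,4,4,6,6,7,7,7,8,8,8,8,8,9,9,9,10,10,10,11,11,11,11,12,17,17,22]

Site scan:
  PtaI (AATTTATT, off=4): starts [190, 199, 230] → cuts [194, 203, 234]
  TgoIV (ATAGTGTC, off=7): starts [22, 37, 90, 116, 149, 242] → cuts [29, 44, 97, 123, 156, 249]
  CdoVI (ATGTG, off=5): starts [6, 13, 78, 84, 101] → cuts [11, 18, 83, 89, 106]
  YnoX (GACAG, off=3): starts [0, 63, 135, 157, 167, 184, 211] → cuts [3, 66, 138, 160, 170, 187, 214]
  SqiIX (TTCC, off=3): starts [30, 124, 143, 174, 223, 237] → cuts [33, 127, 146, 177, 226, 240]

Pooled cuts: [3, 11, 18, 29, 33, 44, 66, 83, 89, 97, 106, 123, 127, 138, 146, 156, 160, 170, 177, 187, 194, 203, 214, 226, 234, 240, 249]

Fragment lengths:
  3→11: 8 bp
  11→18: 7 bp
  18→29: 11 bp
  29→33: 4 bp
  33→44: 11 bp
  44→66: 22 bp
  66→83: 17 bp
  83→89: 6 bp
  89→97: 8 bp
  97→106: 9 bp
  106→123: 17 bp
  123→127: 4 bp
  127→138: 11 bp
  138→146: 8 bp
  146→156: 10 bp
  156→160: 4 bp
  160→170: 10 bp
  170→177: 7 bp
  177→187: 10 bp
  187→194: 7 bp
  194→203: 9 bp
  203→214: 11 bp
  214→226: 12 bp
  226→234: 8 bp
  234→240: 6 bp
  240→249: 9 bp
  249→3 (wrap): 254-249+3 = 8 bp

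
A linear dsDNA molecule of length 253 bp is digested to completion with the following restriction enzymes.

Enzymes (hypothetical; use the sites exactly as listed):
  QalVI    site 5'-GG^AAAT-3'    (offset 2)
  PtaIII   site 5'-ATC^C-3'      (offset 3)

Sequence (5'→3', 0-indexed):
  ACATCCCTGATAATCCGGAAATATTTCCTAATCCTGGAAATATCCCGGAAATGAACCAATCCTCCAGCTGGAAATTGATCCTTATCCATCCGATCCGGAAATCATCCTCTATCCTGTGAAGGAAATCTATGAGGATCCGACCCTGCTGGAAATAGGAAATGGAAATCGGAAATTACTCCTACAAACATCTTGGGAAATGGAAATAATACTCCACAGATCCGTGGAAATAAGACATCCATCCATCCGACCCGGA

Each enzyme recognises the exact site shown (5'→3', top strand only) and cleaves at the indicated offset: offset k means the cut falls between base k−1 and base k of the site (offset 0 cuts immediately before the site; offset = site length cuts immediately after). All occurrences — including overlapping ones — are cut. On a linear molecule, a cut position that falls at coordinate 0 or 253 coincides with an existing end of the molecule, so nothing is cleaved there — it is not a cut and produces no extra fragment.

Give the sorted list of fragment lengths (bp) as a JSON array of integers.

Scan for sites:
  QalVI (GGAAAT, off=2): starts [16, 35, 46, 69, 96, 120, 147, 154, 160, 167, 192, 198, 222] → cuts [18, 37, 48, 71, 98, 122, 149, 156, 162, 169, 194, 200, 224]
  PtaIII (ATCC, off=3): starts [2, 12, 30, 41, 58, 77, 83, 87, 92, 103, 110, 134, 216, 233, 237, 241] → cuts [5, 15, 33, 44, 61, 80, 86, 90, 95, 106, 113, 137, 219, 236, 240, 244]

All cut coordinates (distinct, sorted): [5, 15, 18, 33, 37, 44, 48, 61, 71, 80, 86, 90, 95, 98, 106, 113, 122, 137, 149, 156, 162, 169, 194, 200, 219, 224, 236, 240, 244]

Fragments:
  [0,5): 5 bp
  [5,15): 10 bp
  [15,18): 3 bp
  [18,33): 15 bp
  [33,37): 4 bp
  [37,44): 7 bp
  [44,48): 4 bp
  [48,61): 13 bp
  [61,71): 10 bp
  [71,80): 9 bp
  [80,86): 6 bp
  [86,90): 4 bp
  [90,95): 5 bp
  [95,98): 3 bp
  [98,106): 8 bp
  [106,113): 7 bp
  [113,122): 9 bp
  [122,137): 15 bp
  [137,149): 12 bp
  [149,156): 7 bp
  [156,162): 6 bp
  [162,169): 7 bp
  [169,194): 25 bp
  [194,200): 6 bp
  [200,219): 19 bp
  [219,224): 5 bp
  [224,236): 12 bp
  [236,240): 4 bp
  [240,244): 4 bp
  [244,253): 9 bp

[3,3,4,4,4,4,4,5,5,5,6,6,6,7,7,7,7,8,9,9,9,10,10,12,12,13,15,15,19,25]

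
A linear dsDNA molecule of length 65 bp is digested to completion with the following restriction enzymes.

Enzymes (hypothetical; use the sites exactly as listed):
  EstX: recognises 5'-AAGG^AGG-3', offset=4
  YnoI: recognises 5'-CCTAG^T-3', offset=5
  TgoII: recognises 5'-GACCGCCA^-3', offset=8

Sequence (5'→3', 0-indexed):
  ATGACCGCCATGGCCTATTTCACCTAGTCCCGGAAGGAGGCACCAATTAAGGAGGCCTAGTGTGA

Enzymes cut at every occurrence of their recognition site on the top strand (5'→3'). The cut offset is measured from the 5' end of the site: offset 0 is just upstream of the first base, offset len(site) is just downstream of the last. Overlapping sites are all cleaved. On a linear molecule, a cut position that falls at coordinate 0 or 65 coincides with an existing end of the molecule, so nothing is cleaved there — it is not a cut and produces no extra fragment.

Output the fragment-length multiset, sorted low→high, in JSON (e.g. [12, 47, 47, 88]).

[5,8,10,10,15,17]

Site scan:
  EstX (AAGGAGG, off=4): starts [33, 48] → cuts [37, 52]
  YnoI (CCTAGT, off=5): starts [22, 55] → cuts [27, 60]
  TgoII (GACCGCCA, off=8): starts [2] → cuts [10]

All cut coordinates (distinct, sorted): [10, 27, 37, 52, 60]

Fragments:
  [0,10): 10 bp
  [10,27): 17 bp
  [27,37): 10 bp
  [37,52): 15 bp
  [52,60): 8 bp
  [60,65): 5 bp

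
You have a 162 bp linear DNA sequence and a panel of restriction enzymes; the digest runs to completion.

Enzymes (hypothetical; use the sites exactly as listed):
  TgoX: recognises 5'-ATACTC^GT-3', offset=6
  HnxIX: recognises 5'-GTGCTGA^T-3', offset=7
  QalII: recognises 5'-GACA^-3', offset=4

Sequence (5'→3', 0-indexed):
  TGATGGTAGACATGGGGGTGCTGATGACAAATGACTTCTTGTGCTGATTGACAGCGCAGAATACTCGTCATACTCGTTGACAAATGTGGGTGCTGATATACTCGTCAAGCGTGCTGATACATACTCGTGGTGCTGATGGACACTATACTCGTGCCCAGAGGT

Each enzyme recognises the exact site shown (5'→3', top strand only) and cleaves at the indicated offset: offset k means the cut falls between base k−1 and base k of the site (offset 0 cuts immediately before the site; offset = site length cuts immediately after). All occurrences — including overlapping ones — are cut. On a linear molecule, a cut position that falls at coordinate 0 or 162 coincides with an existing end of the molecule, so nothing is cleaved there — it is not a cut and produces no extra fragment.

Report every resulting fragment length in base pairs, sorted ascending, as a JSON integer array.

[5,6,6,7,7,8,9,9,10,12,12,12,13,14,14,18]

Scan for sites:
  TgoX ATACTCGT/6: at [60, 69, 97, 120, 144] ⇒ [66, 75, 103, 126, 150]
  HnxIX GTGCTGAT/7: at [17, 40, 89, 110, 129] ⇒ [24, 47, 96, 117, 136]
  QalII GACA/4: at [8, 25, 49, 78, 138] ⇒ [12, 29, 53, 82, 142]

Pooled cuts: [12, 24, 29, 47, 53, 66, 75, 82, 96, 103, 117, 126, 136, 142, 150]

Fragment lengths:
  [0,12): 12 bp
  [12,24): 12 bp
  [24,29): 5 bp
  [29,47): 18 bp
  [47,53): 6 bp
  [53,66): 13 bp
  [66,75): 9 bp
  [75,82): 7 bp
  [82,96): 14 bp
  [96,103): 7 bp
  [103,117): 14 bp
  [117,126): 9 bp
  [126,136): 10 bp
  [136,142): 6 bp
  [142,150): 8 bp
  [150,162): 12 bp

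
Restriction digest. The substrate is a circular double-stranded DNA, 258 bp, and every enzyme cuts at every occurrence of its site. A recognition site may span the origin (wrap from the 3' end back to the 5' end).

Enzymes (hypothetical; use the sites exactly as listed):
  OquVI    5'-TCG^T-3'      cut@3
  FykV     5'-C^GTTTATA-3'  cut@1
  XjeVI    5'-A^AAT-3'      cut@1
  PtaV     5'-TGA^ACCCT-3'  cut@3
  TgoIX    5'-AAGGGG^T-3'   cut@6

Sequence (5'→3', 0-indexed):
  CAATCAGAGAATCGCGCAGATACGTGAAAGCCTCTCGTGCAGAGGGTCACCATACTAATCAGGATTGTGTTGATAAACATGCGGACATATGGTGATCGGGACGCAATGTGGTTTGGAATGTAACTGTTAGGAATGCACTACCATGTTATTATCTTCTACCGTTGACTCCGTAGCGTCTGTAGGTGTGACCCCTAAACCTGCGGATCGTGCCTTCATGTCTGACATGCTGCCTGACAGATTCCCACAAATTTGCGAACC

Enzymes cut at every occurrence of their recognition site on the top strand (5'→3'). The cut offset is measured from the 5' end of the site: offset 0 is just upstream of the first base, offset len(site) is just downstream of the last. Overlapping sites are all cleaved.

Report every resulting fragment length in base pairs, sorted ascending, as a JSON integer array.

Per-enzyme occurrences:
  OquVI (TCGT, off=3): starts [34, 204] → cuts [37, 207]
  FykV (CGTTTATA, off=1): no sites
  XjeVI (AAAT, off=1): starts [245] → cuts [246]
  PtaV (TGAACCCT, off=3): no sites
  TgoIX (AAGGGGT, off=6): no sites

All cut coordinates (distinct, sorted): [37, 207, 246]

Fragments:
  37→207: 170 bp
  207→246: 39 bp
  246→37 (wrap): 258-246+37 = 49 bp

[39,49,170]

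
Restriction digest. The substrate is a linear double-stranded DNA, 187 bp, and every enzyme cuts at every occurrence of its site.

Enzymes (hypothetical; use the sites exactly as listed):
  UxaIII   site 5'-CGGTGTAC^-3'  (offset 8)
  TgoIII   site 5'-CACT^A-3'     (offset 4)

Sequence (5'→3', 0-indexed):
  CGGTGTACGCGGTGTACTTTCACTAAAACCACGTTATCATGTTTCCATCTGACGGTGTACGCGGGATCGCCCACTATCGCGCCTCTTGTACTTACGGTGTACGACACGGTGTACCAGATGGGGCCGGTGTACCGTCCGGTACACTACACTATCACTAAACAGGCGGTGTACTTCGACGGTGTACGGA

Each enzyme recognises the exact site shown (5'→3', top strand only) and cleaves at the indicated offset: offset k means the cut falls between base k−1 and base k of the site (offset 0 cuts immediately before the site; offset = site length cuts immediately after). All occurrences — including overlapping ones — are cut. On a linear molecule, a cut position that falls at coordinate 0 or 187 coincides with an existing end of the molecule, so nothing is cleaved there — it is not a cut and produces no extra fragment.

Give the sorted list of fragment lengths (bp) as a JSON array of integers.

[3,5,6,7,8,9,12,13,13,15,15,18,27,36]

Per-enzyme occurrences:
  UxaIII (CGGTGTAC, off=8): starts [0, 9, 52, 94, 106, 124, 163, 176] → cuts [8, 17, 60, 102, 114, 132, 171, 184]
  TgoIII (CACTA, off=4): starts [20, 71, 141, 146, 152] → cuts [24, 75, 145, 150, 156]

Pooled cuts: [8, 17, 24, 60, 75, 102, 114, 132, 145, 150, 156, 171, 184]

Fragments:
  [0,8): 8 bp
  [8,17): 9 bp
  [17,24): 7 bp
  [24,60): 36 bp
  [60,75): 15 bp
  [75,102): 27 bp
  [102,114): 12 bp
  [114,132): 18 bp
  [132,145): 13 bp
  [145,150): 5 bp
  [150,156): 6 bp
  [156,171): 15 bp
  [171,184): 13 bp
  [184,187): 3 bp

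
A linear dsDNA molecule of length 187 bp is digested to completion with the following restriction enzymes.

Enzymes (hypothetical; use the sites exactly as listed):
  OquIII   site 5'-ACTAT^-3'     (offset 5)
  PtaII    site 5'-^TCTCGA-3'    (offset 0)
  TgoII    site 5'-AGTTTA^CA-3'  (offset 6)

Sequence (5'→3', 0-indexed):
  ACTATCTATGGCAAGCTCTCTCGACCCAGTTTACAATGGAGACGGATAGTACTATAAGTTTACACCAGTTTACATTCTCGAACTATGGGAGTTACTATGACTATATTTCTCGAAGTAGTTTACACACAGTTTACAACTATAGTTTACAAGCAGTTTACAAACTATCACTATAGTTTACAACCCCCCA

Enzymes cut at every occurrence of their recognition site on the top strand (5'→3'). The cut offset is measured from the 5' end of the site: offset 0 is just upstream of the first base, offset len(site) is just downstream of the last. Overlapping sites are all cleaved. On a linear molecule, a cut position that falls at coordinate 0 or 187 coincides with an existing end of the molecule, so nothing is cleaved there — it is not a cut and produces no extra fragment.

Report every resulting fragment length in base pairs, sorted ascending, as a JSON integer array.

Per-enzyme occurrences:
  OquIII (ACTAT, off=5): starts [0, 50, 81, 93, 99, 135, 160, 166] → cuts [5, 55, 86, 98, 104, 140, 165, 171]
  PtaII (TCTCGA, off=0): starts [18, 75, 107] → cuts [18, 75, 107]
  TgoII (AGTTTACA, off=6): starts [27, 56, 66, 116, 127, 140, 151, 171] → cuts [33, 62, 72, 122, 133, 146, 157, 177]

Pooled cuts: [5, 18, 33, 55, 62, 72, 75, 86, 98, 104, 107, 122, 133, 140, 146, 157, 165, 171, 177]

Fragments:
  [0,5): 5 bp
  [5,18): 13 bp
  [18,33): 15 bp
  [33,55): 22 bp
  [55,62): 7 bp
  [62,72): 10 bp
  [72,75): 3 bp
  [75,86): 11 bp
  [86,98): 12 bp
  [98,104): 6 bp
  [104,107): 3 bp
  [107,122): 15 bp
  [122,133): 11 bp
  [133,140): 7 bp
  [140,146): 6 bp
  [146,157): 11 bp
  [157,165): 8 bp
  [165,171): 6 bp
  [171,177): 6 bp
  [177,187): 10 bp

[3,3,5,6,6,6,6,7,7,8,10,10,11,11,11,12,13,15,15,22]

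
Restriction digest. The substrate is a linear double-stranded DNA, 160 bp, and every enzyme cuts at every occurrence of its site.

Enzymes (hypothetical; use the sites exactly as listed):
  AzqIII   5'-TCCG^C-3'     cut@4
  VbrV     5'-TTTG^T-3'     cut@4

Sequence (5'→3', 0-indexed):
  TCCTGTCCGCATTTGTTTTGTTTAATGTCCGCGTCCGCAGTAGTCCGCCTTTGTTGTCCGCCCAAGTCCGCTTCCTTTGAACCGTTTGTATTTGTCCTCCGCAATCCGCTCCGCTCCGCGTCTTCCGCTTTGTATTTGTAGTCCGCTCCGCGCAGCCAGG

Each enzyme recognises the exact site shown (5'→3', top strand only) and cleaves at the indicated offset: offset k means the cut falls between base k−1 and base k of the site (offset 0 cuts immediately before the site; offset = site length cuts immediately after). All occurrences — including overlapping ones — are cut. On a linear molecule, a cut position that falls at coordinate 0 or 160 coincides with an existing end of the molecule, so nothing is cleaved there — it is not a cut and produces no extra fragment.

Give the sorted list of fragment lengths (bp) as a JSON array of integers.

Per-enzyme occurrences:
  AzqIII TCCGC/4: at [5, 27, 33, 43, 56, 66, 97, 104, 109, 114, 123, 141, 146] ⇒ [9, 31, 37, 47, 60, 70, 101, 108, 113, 118, 127, 145, 150]
  VbrV TTTGT/4: at [11, 16, 49, 84, 90, 128, 134] ⇒ [15, 20, 53, 88, 94, 132, 138]

All cut coordinates (distinct, sorted): [9, 15, 20, 31, 37, 47, 53, 60, 70, 88, 94, 101, 108, 113, 118, 127, 132, 138, 145, 150]

Fragment lengths:
  [0,9): 9 bp
  [9,15): 6 bp
  [15,20): 5 bp
  [20,31): 11 bp
  [31,37): 6 bp
  [37,47): 10 bp
  [47,53): 6 bp
  [53,60): 7 bp
  [60,70): 10 bp
  [70,88): 18 bp
  [88,94): 6 bp
  [94,101): 7 bp
  [101,108): 7 bp
  [108,113): 5 bp
  [113,118): 5 bp
  [118,127): 9 bp
  [127,132): 5 bp
  [132,138): 6 bp
  [138,145): 7 bp
  [145,150): 5 bp
  [150,160): 10 bp

[5,5,5,5,5,6,6,6,6,6,7,7,7,7,9,9,10,10,10,11,18]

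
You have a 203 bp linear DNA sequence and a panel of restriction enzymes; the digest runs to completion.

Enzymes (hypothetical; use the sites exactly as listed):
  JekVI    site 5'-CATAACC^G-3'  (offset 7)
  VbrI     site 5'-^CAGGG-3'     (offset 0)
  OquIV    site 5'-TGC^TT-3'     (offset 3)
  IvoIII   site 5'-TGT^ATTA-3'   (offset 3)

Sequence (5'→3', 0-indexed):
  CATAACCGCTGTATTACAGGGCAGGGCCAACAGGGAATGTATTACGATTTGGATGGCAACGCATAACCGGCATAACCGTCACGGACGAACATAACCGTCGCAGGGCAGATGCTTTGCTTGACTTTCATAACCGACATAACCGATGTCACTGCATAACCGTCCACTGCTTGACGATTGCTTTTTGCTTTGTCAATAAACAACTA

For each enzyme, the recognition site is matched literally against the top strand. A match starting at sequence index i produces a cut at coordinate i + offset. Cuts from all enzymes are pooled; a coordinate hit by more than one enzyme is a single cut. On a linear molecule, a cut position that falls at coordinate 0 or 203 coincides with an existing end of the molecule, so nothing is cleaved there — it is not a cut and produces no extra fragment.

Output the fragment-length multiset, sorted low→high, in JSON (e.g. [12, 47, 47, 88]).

Site scan:
  JekVI CATAACCG/7: at [0, 61, 70, 89, 125, 134, 151] ⇒ [7, 68, 77, 96, 132, 141, 158]
  VbrI CAGGG/0: at [16, 21, 30, 100] ⇒ [16, 21, 30, 100]
  OquIV TGCTT/3: at [109, 114, 164, 175, 182] ⇒ [112, 117, 167, 178, 185]
  IvoIII TGTATTA/3: at [9, 37] ⇒ [12, 40]

Pooled cuts: [7, 12, 16, 21, 30, 40, 68, 77, 96, 100, 112, 117, 132, 141, 158, 167, 178, 185]

Fragments:
  [0,7): 7 bp
  [7,12): 5 bp
  [12,16): 4 bp
  [16,21): 5 bp
  [21,30): 9 bp
  [30,40): 10 bp
  [40,68): 28 bp
  [68,77): 9 bp
  [77,96): 19 bp
  [96,100): 4 bp
  [100,112): 12 bp
  [112,117): 5 bp
  [117,132): 15 bp
  [132,141): 9 bp
  [141,158): 17 bp
  [158,167): 9 bp
  [167,178): 11 bp
  [178,185): 7 bp
  [185,203): 18 bp

[4,4,5,5,5,7,7,9,9,9,9,10,11,12,15,17,18,19,28]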